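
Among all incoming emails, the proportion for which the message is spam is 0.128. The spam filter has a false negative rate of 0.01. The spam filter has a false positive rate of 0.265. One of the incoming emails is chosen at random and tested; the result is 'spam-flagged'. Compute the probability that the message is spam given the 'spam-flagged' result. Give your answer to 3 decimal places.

P(H | E) ≈ 0.354

Let H be the event that the message is spam. P(H) = 0.128, so P(¬H) = 0.872. With E the 'spam-flagged' result, P(E|H) = 0.99 and P(E|¬H) = 0.265.
P(E) = 0.99·0.128 + 0.265·0.872 = 0.12672 + 0.23108 = 0.35780.
By Bayes' theorem, P(H|E) = 0.12672 / 0.35780 = 0.354.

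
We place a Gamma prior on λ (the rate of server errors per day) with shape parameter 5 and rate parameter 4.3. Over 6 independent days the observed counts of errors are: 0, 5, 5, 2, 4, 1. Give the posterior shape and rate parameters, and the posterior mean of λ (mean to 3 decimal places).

Posterior: Gamma(shape=22, rate=10.3); mean ≈ 2.136

The Poisson likelihood adds the total count to the shape and the number of exposure periods to the rate. Here ∑xᵢ = 17 and n = 6, so shape 5→22 and rate 4.3→10.3.
E[λ | data] = 22/10.3 = 2.136.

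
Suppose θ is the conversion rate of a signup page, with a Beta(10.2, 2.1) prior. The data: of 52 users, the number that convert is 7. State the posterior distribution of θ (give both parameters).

Posterior: Beta(17.2, 47.1)

The binomial likelihood is conjugate to the Beta prior: with 7 successes and 45 failures, the posterior is Beta(10.2+7, 2.1+45) = Beta(17.2, 47.1).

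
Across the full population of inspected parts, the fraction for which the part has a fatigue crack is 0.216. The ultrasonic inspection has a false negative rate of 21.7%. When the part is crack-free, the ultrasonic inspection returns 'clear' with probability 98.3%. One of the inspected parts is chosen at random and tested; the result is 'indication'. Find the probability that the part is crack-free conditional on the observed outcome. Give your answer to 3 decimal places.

P(¬H | E) ≈ 0.073

Write H for 'the part has a fatigue crack'. Prior odds H:¬H = 0.216/0.784 = 0.27551. For the 'indication' outcome, the likelihood ratio is 0.783/0.017 = 46.059.
Posterior odds = 0.27551 × 46.059 = 12.690, so P(H|E) = 12.690/(1+12.690) = 0.927. Then P(¬H|E) = 1 − 0.927 = 0.073.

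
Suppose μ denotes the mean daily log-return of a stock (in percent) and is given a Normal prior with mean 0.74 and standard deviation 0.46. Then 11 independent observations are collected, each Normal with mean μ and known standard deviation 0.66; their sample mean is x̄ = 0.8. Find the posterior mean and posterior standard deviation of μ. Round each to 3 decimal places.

Posterior mean ≈ 0.791; posterior SD ≈ 0.183

Prior precision 1/τ₀² = 1/0.46² = 4.72590; data precision n/σ² = 11/0.66² = 25.2525.
Posterior precision = 4.72590 + 25.2525 = 29.9784, giving posterior SD = 1/√29.9784 = 0.183.
Posterior mean = (4.72590·0.74 + 25.2525·0.8) / 29.9784 = 0.791.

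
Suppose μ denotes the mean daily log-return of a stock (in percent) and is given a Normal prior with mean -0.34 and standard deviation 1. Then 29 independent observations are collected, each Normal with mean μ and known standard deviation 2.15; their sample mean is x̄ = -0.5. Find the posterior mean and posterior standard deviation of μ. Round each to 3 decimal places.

Prior precision 1/τ₀² = 1/1² = 1.00000; data precision n/σ² = 29/2.15² = 6.27366.
Posterior precision = 1.00000 + 6.27366 = 7.27366, giving posterior SD = 1/√7.27366 = 0.371.
Posterior mean = (1.00000·-0.34 + 6.27366·-0.5) / 7.27366 = -0.478.

Posterior mean ≈ -0.478; posterior SD ≈ 0.371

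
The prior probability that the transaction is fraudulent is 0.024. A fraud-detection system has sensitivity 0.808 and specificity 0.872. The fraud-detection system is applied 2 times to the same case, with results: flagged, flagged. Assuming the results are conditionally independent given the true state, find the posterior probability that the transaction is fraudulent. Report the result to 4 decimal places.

Posterior P(H) ≈ 0.4949

Let H be the event that the transaction is fraudulent; start with P(H) = 0.024. P('flagged'|H) = 0.808, P('flagged'|¬H) = 0.128.
Update on result 1 ('flagged'): P(H) ← 0.808·0.0240 / (0.808·0.0240 + 0.128·0.9760) = 0.019392/0.14432 = 0.1344.
Update on result 2 ('flagged'): P(H) ← 0.808·0.1344 / (0.808·0.1344 + 0.128·0.8656) = 0.10857/0.21937 = 0.4949.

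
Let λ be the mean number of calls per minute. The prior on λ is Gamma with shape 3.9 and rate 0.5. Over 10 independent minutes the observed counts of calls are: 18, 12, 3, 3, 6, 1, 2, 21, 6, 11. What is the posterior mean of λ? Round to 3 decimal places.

Posterior mean ≈ 8.276

Total count ∑xᵢ = 83 over n = 10 minutes.
Gamma is conjugate to the Poisson likelihood: posterior is Gamma(shape = 3.9+83 = 86.9, rate = 0.5+10 = 10.5).
E[λ | data] = 86.9/10.5 = 8.276.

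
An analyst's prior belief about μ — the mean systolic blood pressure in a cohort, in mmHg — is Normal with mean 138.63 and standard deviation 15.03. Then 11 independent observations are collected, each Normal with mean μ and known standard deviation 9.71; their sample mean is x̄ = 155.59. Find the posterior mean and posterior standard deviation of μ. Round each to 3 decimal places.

Prior precision 1/τ₀² = 1/15.03² = 0.00442672; data precision n/σ² = 11/9.71² = 0.116669.
Posterior precision = 0.00442672 + 0.116669 = 0.121095, giving posterior SD = 1/√0.121095 = 2.874.
Posterior mean = (0.00442672·138.63 + 0.116669·155.59) / 0.121095 = 154.970.

Posterior mean ≈ 154.970; posterior SD ≈ 2.874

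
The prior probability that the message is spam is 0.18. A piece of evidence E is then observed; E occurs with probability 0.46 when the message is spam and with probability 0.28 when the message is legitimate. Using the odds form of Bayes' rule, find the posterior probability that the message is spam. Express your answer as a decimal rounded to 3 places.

Posterior probability ≈ 0.265

Prior odds = 0.18/(1−0.18) = 0.21951.
Likelihood ratio for E = 0.46/0.28 = 1.6429.
Posterior odds = prior odds × LR = 0.36063.
Posterior probability = odds/(1+odds) = 0.36063/1.3606 = 0.265.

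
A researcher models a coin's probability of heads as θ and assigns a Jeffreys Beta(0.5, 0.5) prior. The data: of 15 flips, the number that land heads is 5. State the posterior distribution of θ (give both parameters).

Observing 5 successes and 10 failures updates Beta(0.5, 0.5) by adding the success and failure counts to the two shape parameters: α = 0.5+5 = 5.5, β = 0.5+10 = 10.5.

Posterior: Beta(5.5, 10.5)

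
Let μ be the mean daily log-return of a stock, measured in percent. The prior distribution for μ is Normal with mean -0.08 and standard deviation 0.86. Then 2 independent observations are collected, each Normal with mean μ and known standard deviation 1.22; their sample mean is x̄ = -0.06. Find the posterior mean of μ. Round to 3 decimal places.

With known σ, the Normal prior is conjugate. Weight on the data is w = (n/σ²)/(n/σ² + 1/τ₀²) = 1.34372/(1.34372+1.35208) = 0.49845.
Posterior mean = w·x̄ + (1−w)·μ₀ = 0.49845·-0.06 + 0.50155·-0.08 = -0.070.

Posterior mean ≈ -0.070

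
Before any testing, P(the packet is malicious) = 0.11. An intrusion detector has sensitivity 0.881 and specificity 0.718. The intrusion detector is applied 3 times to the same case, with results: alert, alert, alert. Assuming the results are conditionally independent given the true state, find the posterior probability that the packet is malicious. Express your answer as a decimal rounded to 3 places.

Posterior P(H) ≈ 0.790

With H the event that the packet is malicious, the joint likelihood of the observed sequence is P(data|H) = 0.881·0.881·0.881 = 0.68380 and P(data|¬H) = 0.282·0.282·0.282 = 0.022426.
Bayes: P(H|data) = 0.11·0.68380 / (0.11·0.68380 + 0.89·0.022426) = 0.075218/0.095177 = 0.7903.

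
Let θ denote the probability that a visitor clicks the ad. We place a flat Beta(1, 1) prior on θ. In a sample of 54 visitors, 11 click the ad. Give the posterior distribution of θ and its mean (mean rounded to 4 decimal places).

Posterior: Beta(12, 44); mean ≈ 0.2143

Observing 11 successes and 43 failures updates Beta(1, 1) by adding the success and failure counts to the two shape parameters: α = 1+11 = 12, β = 1+43 = 44.
E[θ | data] = 12/(12+44) = 0.2143.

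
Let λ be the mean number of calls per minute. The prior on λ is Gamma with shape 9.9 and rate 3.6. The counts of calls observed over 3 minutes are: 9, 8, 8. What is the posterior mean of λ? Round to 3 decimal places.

The Poisson likelihood adds the total count to the shape and the number of exposure periods to the rate. Here ∑xᵢ = 25 and n = 3, so shape 9.9→34.9 and rate 3.6→6.6.
E[λ | data] = 34.9/6.6 = 5.288.

Posterior mean ≈ 5.288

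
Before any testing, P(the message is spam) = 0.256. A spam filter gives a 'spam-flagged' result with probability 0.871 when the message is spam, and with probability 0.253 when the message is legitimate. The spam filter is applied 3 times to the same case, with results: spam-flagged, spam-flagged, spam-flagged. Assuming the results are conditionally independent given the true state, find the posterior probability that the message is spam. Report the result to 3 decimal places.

Posterior P(H) ≈ 0.934

Let H be the event that the message is spam; start with P(H) = 0.256. P('spam-flagged'|H) = 0.871, P('spam-flagged'|¬H) = 0.253.
Update on result 1 ('spam-flagged'): P(H) ← 0.871·0.2560 / (0.871·0.2560 + 0.253·0.7440) = 0.22298/0.41121 = 0.5422.
Update on result 2 ('spam-flagged'): P(H) ← 0.871·0.5422 / (0.871·0.5422 + 0.253·0.4578) = 0.47230/0.58811 = 0.8031.
Update on result 3 ('spam-flagged'): P(H) ← 0.871·0.8031 / (0.871·0.8031 + 0.253·0.1969) = 0.69948/0.74930 = 0.9335.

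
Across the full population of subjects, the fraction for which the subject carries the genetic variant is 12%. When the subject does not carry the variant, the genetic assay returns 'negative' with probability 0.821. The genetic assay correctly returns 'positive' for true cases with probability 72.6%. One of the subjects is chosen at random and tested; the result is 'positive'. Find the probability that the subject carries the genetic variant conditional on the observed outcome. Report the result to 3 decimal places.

Let H be the event that the subject carries the genetic variant. P(H) = 0.12, so P(¬H) = 0.88. With E the 'positive' result, P(E|H) = 0.726 and P(E|¬H) = 0.179.
P(E) = 0.726·0.12 + 0.179·0.88 = 0.087120 + 0.15752 = 0.24464.
By Bayes' theorem, P(H|E) = 0.087120 / 0.24464 = 0.356.

P(H | E) ≈ 0.356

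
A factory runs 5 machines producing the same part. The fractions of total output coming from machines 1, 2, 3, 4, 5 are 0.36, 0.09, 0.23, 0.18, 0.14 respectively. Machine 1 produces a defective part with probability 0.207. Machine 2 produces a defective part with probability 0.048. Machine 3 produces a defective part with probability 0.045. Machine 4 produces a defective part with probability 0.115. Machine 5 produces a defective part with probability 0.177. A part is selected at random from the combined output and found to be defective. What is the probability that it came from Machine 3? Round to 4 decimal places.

Tabulate prior·likelihood by source: [1] prior 0.36, lik 0.207, product 0.07452; [2] prior 0.09, lik 0.048, product 0.004320; [3] prior 0.23, lik 0.045, product 0.01035; [4] prior 0.18, lik 0.115, product 0.02070; [5] prior 0.14, lik 0.177, product 0.02478.
Normalizing constant = 0.13467; the posterior for Machine 3 is its product over the sum, 0.01035/0.13467 = 0.0769.

Posterior probability ≈ 0.0769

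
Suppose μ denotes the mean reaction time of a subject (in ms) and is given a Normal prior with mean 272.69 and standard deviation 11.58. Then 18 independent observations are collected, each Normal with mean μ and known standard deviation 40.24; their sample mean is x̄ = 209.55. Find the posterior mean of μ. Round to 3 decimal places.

With known σ, the Normal prior is conjugate. Weight on the data is w = (n/σ²)/(n/σ² + 1/τ₀²) = 0.0111162/(0.0111162+0.00745732) = 0.59850.
Posterior mean = w·x̄ + (1−w)·μ₀ = 0.59850·209.55 + 0.40150·272.69 = 234.901.

Posterior mean ≈ 234.901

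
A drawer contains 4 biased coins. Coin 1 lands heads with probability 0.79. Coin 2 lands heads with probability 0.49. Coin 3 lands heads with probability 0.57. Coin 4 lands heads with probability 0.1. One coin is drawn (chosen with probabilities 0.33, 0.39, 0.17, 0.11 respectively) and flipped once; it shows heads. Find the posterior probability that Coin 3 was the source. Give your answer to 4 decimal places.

Tabulate prior·likelihood by source: [1] prior 0.33, lik 0.79, product 0.2607; [2] prior 0.39, lik 0.49, product 0.1911; [3] prior 0.17, lik 0.57, product 0.09690; [4] prior 0.11, lik 0.1, product 0.01100.
Normalizing constant = 0.55970; the posterior for Coin 3 is its product over the sum, 0.09690/0.55970 = 0.1731.

Posterior probability ≈ 0.1731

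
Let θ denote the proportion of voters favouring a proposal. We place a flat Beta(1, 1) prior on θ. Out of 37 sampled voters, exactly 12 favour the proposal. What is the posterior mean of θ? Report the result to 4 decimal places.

Posterior mean ≈ 0.3333

The binomial likelihood is conjugate to the Beta prior: with 12 successes and 25 failures, the posterior is Beta(1+12, 1+25) = Beta(13, 26).
E[θ | data] = 13/(13+26) = 0.3333.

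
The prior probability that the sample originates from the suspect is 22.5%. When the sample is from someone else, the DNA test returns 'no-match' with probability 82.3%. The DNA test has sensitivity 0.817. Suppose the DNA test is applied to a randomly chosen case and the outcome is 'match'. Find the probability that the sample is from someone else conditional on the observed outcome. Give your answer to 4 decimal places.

Let H be the event that the sample originates from the suspect. P(H) = 0.225, so P(¬H) = 0.775. With E the 'match' result, P(E|H) = 0.817 and P(E|¬H) = 0.177.
P(E) = 0.817·0.225 + 0.177·0.775 = 0.18382 + 0.13717 = 0.32100.
By Bayes' theorem, P(H|E) = 0.18382 / 0.32100 = 0.5727. Hence P(¬H|E) = 1 − 0.5727 = 0.4273.

P(¬H | E) ≈ 0.4273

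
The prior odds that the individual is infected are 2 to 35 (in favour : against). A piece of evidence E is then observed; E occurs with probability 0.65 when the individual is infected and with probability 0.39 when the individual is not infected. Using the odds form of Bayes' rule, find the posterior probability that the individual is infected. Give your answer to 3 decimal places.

Prior odds = 2/35 = 0.057143. In log-odds, ln(0.057143) = -2.8622.
Add log likelihood ratio: ln(1.6667) = 0.51083.
Posterior log-odds = -2.3514, so posterior odds = exp(-2.3514) = 0.095238. Converting, P(H|E) = 0.095238/1.0952 = 0.087.

Posterior probability ≈ 0.087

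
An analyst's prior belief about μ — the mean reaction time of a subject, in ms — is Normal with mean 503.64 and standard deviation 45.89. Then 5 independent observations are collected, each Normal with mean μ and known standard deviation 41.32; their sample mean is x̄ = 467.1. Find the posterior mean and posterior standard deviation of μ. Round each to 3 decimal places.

Prior precision 1/τ₀² = 1/45.89² = 0.00047486; data precision n/σ² = 5/41.32² = 0.00292853.
Posterior precision = 0.00047486 + 0.00292853 = 0.00340339, giving posterior SD = 1/√0.00340339 = 17.141.
Posterior mean = (0.00047486·503.64 + 0.00292853·467.1) / 0.00340339 = 472.198.

Posterior mean ≈ 472.198; posterior SD ≈ 17.141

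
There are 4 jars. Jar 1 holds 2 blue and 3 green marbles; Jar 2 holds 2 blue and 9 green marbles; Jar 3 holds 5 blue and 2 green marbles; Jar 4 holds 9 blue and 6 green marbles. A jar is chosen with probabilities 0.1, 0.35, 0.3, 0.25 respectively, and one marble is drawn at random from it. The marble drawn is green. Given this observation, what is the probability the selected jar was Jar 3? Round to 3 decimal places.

Tabulate prior·likelihood by source: [1] prior 0.1, lik 0.6, product 0.06000; [2] prior 0.35, lik 0.8182, product 0.2864; [3] prior 0.3, lik 0.2857, product 0.08571; [4] prior 0.25, lik 0.4, product 0.1000.
Normalizing constant = 0.53208; the posterior for Jar 3 is its product over the sum, 0.08571/0.53208 = 0.161.

Posterior probability ≈ 0.161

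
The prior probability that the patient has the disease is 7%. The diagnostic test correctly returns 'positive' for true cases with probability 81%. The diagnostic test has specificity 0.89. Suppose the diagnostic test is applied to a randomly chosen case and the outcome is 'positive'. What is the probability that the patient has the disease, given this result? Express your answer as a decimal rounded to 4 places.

Let H be the event that the patient has the disease. P(H) = 0.07, so P(¬H) = 0.93. With E the 'positive' result, P(E|H) = 0.81 and P(E|¬H) = 0.11.
P(E) = 0.81·0.07 + 0.11·0.93 = 0.056700 + 0.10230 = 0.15900.
By Bayes' theorem, P(H|E) = 0.056700 / 0.15900 = 0.3566.

P(H | E) ≈ 0.3566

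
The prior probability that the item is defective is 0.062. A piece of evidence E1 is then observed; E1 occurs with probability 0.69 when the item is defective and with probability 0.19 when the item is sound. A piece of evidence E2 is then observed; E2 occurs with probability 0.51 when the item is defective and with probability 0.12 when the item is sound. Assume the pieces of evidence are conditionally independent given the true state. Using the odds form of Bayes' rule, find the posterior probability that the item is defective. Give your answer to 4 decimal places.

Posterior probability ≈ 0.5050

Prior odds = 0.062/(1−0.062) = 0.066098. In log-odds, ln(0.066098) = -2.7166.
Add log likelihood ratios: ln(3.6316) + ln(4.2500) = 2.7366.
Posterior log-odds = 0.019971, so posterior odds = exp(0.019971) = 1.0202. Converting, P(H|E) = 1.0202/2.0202 = 0.5050.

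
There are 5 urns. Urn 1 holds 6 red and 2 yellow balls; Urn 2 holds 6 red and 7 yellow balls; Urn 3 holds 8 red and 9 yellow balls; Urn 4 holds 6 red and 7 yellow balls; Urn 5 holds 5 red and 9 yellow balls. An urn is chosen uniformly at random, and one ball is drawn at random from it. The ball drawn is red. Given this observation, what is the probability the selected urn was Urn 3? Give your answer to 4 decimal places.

Posterior probability ≈ 0.1882

P(red|Urn 1) = 0.75; P(red|Urn 2) = 0.4615; P(red|Urn 3) = 0.4706; P(red|Urn 4) = 0.4615; P(red|Urn 5) = 0.3571.
Prior × likelihood for each source: 0.2·0.75=0.1500, 0.2·0.4615=0.09231, 0.2·0.4706=0.09412, 0.2·0.4615=0.09231, 0.2·0.3571=0.07143. Summing gives P(red) = 0.50016.
P(Urn 3 | red) = 0.09412 / 0.50016 = 0.1882.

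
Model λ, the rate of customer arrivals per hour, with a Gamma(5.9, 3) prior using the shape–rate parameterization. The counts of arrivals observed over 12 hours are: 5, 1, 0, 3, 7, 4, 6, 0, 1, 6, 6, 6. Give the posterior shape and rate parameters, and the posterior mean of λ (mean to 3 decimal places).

Posterior: Gamma(shape=50.9, rate=15); mean ≈ 3.393

The Poisson likelihood adds the total count to the shape and the number of exposure periods to the rate. Here ∑xᵢ = 45 and n = 12, so shape 5.9→50.9 and rate 3→15.
E[λ | data] = 50.9/15 = 3.393.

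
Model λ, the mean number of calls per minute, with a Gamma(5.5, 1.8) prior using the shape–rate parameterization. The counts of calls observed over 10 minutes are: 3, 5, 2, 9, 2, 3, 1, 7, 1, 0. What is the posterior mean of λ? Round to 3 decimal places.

Total count ∑xᵢ = 33 over n = 10 minutes.
Gamma is conjugate to the Poisson likelihood: posterior is Gamma(shape = 5.5+33 = 38.5, rate = 1.8+10 = 11.8).
E[λ | data] = 38.5/11.8 = 3.263.

Posterior mean ≈ 3.263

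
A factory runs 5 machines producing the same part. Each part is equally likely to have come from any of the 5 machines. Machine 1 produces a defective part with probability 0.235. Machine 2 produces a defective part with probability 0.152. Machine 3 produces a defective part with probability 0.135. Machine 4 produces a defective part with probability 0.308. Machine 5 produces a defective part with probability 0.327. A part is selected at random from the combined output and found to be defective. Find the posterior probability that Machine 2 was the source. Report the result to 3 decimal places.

Posterior probability ≈ 0.131

Tabulate prior·likelihood by source: [1] prior 0.2, lik 0.235, product 0.04700; [2] prior 0.2, lik 0.152, product 0.03040; [3] prior 0.2, lik 0.135, product 0.02700; [4] prior 0.2, lik 0.308, product 0.06160; [5] prior 0.2, lik 0.327, product 0.06540.
Normalizing constant = 0.23140; the posterior for Machine 2 is its product over the sum, 0.03040/0.23140 = 0.131.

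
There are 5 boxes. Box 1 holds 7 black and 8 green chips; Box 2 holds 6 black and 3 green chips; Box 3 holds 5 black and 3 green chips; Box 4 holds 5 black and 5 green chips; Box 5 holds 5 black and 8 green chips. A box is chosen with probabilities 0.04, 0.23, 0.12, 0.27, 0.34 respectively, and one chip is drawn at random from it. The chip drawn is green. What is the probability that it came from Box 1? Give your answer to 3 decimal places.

P(green|Box 1) = 0.5333; P(green|Box 2) = 0.3333; P(green|Box 3) = 0.375; P(green|Box 4) = 0.5; P(green|Box 5) = 0.6154.
Prior × likelihood for each source: 0.04·0.5333=0.02133, 0.23·0.3333=0.07667, 0.12·0.375=0.04500, 0.27·0.5=0.1350, 0.34·0.6154=0.2092. Summing gives P(green) = 0.48723.
P(Box 1 | green) = 0.02133 / 0.48723 = 0.044.

Posterior probability ≈ 0.044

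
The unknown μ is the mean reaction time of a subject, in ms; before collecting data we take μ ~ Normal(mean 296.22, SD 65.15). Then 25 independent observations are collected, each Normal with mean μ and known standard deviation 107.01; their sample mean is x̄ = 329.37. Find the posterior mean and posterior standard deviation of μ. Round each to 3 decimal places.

Posterior mean ≈ 326.141; posterior SD ≈ 20.333

Prior precision 1/τ₀² = 1/65.15² = 0.00023560; data precision n/σ² = 25/107.01² = 0.00218319.
Posterior precision = 0.00023560 + 0.00218319 = 0.00241879, giving posterior SD = 1/√0.00241879 = 20.333.
Posterior mean = (0.00023560·296.22 + 0.00218319·329.37) / 0.00241879 = 326.141.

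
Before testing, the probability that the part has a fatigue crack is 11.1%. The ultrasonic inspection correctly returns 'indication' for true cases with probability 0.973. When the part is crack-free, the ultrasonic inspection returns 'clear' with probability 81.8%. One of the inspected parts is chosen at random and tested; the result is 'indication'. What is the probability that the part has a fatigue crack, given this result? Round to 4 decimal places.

Write H for 'the part has a fatigue crack'. Prior odds H:¬H = 0.111/0.889 = 0.12486. For the 'indication' outcome, the likelihood ratio is 0.973/0.182 = 5.3462.
Posterior odds = 0.12486 × 5.3462 = 0.66752, so P(H|E) = 0.66752/(1+0.66752) = 0.4003.

P(H | E) ≈ 0.4003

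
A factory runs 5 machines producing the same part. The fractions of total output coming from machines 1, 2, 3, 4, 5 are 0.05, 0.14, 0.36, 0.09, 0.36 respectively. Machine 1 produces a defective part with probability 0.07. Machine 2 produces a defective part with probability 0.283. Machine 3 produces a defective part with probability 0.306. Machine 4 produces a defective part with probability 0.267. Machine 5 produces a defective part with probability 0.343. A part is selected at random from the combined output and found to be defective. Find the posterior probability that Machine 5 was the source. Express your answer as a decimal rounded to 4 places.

Posterior probability ≈ 0.4105

Tabulate prior·likelihood by source: [1] prior 0.05, lik 0.07, product 0.003500; [2] prior 0.14, lik 0.283, product 0.03962; [3] prior 0.36, lik 0.306, product 0.1102; [4] prior 0.09, lik 0.267, product 0.02403; [5] prior 0.36, lik 0.343, product 0.1235.
Normalizing constant = 0.30079; the posterior for Machine 5 is its product over the sum, 0.1235/0.30079 = 0.4105.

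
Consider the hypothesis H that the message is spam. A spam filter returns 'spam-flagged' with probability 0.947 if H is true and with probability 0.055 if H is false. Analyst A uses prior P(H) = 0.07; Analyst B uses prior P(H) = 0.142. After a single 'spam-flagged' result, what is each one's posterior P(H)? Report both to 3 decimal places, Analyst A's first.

The likelihood ratio for a 'spam-flagged' result is 0.947/0.055 = 17.218.
Analyst A: prior odds 0.07/0.93 = 0.075269; posterior odds 1.2960; posterior probability 0.564.
Analyst B: prior odds 0.142/0.858 = 0.16550; posterior odds 2.8496; posterior probability 0.740.

Analyst A: 0.564; Analyst B: 0.740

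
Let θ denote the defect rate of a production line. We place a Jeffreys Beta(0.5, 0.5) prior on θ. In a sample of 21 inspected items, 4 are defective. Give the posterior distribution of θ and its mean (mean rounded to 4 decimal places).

The binomial likelihood is conjugate to the Beta prior: with 4 successes and 17 failures, the posterior is Beta(0.5+4, 0.5+17) = Beta(4.5, 17.5).
Posterior mean = α/(α+β) = 4.5/22 = 0.2045.

Posterior: Beta(4.5, 17.5); mean ≈ 0.2045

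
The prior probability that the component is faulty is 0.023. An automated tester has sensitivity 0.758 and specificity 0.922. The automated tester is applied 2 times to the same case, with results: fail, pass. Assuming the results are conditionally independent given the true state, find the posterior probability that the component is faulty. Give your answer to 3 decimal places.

Let H be the event that the component is faulty; start with P(H) = 0.023. P('fail'|H) = 0.758, P('fail'|¬H) = 0.078.
Update on result 1 ('fail'): P(H) ← 0.758·0.0230 / (0.758·0.0230 + 0.078·0.9770) = 0.017434/0.093640 = 0.1862.
Update on result 2 ('pass'): P(H) ← 0.242·0.1862 / (0.242·0.1862 + 0.922·0.8138) = 0.045056/0.79540 = 0.0566.

Posterior P(H) ≈ 0.057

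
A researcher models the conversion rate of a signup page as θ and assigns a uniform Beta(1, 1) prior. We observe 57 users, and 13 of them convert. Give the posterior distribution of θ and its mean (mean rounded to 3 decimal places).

The binomial likelihood is conjugate to the Beta prior: with 13 successes and 44 failures, the posterior is Beta(1+13, 1+44) = Beta(14, 45).
E[θ | data] = 14/(14+45) = 0.237.

Posterior: Beta(14, 45); mean ≈ 0.237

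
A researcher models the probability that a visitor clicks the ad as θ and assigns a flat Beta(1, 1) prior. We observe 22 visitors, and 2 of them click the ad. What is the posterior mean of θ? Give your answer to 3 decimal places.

Observing 2 successes and 20 failures updates Beta(1, 1) by adding the success and failure counts to the two shape parameters: α = 1+2 = 3, β = 1+20 = 21.
E[θ | data] = 3/(3+21) = 0.125.

Posterior mean ≈ 0.125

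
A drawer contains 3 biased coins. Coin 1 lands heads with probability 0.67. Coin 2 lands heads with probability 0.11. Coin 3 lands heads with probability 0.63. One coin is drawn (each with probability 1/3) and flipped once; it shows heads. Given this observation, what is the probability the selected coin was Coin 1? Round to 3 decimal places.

Tabulate prior·likelihood by source: [1] prior 0.333333, lik 0.67, product 0.2233; [2] prior 0.333333, lik 0.11, product 0.03667; [3] prior 0.333333, lik 0.63, product 0.2100.
Normalizing constant = 0.47000; the posterior for Coin 1 is its product over the sum, 0.2233/0.47000 = 0.475.

Posterior probability ≈ 0.475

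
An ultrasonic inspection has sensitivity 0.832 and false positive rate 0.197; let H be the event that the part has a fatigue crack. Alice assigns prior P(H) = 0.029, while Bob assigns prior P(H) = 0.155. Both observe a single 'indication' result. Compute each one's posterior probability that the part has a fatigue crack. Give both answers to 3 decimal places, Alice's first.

Alice: 0.112; Bob: 0.437

The likelihood ratio for an 'indication' result is 0.832/0.197 = 4.2234.
Alice: prior odds 0.029/0.971 = 0.029866; posterior odds 0.12614; posterior probability 0.112.
Bob: prior odds 0.155/0.845 = 0.18343; posterior odds 0.77470; posterior probability 0.437.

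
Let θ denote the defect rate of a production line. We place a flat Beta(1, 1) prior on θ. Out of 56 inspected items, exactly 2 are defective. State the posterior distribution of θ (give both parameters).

Observing 2 successes and 54 failures updates Beta(1, 1) by adding the success and failure counts to the two shape parameters: α = 1+2 = 3, β = 1+54 = 55.

Posterior: Beta(3, 55)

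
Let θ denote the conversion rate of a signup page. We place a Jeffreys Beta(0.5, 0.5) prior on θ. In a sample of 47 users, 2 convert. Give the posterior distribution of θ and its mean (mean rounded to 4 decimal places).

The binomial likelihood is conjugate to the Beta prior: with 2 successes and 45 failures, the posterior is Beta(0.5+2, 0.5+45) = Beta(2.5, 45.5).
E[θ | data] = 2.5/(2.5+45.5) = 0.0521.

Posterior: Beta(2.5, 45.5); mean ≈ 0.0521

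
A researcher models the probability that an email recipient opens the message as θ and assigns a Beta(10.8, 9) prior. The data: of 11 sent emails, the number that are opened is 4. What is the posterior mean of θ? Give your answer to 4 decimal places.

Observing 4 successes and 7 failures updates Beta(10.8, 9) by adding the success and failure counts to the two shape parameters: α = 10.8+4 = 14.8, β = 9+7 = 16.
E[θ | data] = 14.8/(14.8+16) = 0.4805.

Posterior mean ≈ 0.4805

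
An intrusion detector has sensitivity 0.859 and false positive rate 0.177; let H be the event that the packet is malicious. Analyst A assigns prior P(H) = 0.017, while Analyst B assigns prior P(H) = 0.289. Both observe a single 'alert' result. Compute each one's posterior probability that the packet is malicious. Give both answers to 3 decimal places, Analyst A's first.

P('+'|H) = 0.859, P('+'|¬H) = 0.177.
Analyst A: numerator 0.859·0.017 = 0.014603; evidence = 0.014603+0.177·0.983 = 0.18859; posterior = 0.077.
Analyst B: numerator 0.859·0.289 = 0.24825; evidence = 0.24825+0.177·0.711 = 0.37410; posterior = 0.664.

Analyst A: 0.077; Analyst B: 0.664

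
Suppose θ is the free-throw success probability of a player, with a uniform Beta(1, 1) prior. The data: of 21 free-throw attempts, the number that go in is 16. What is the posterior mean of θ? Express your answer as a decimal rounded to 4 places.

Posterior mean ≈ 0.7391

Observing 16 successes and 5 failures updates Beta(1, 1) by adding the success and failure counts to the two shape parameters: α = 1+16 = 17, β = 1+5 = 6.
E[θ | data] = 17/(17+6) = 0.7391.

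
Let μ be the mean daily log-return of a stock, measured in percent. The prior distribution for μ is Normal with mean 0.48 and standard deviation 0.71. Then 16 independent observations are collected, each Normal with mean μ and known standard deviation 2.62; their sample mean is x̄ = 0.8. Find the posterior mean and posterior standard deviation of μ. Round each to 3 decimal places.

Posterior mean ≈ 0.653; posterior SD ≈ 0.481

Prior precision 1/τ₀² = 1/0.71² = 1.98373; data precision n/σ² = 16/2.62² = 2.33087.
Posterior precision = 1.98373 + 2.33087 = 4.31460, giving posterior SD = 1/√4.31460 = 0.481.
Posterior mean = (1.98373·0.48 + 2.33087·0.8) / 4.31460 = 0.653.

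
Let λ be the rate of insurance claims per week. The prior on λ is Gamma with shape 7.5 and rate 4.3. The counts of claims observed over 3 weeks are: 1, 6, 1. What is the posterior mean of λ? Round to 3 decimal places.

Posterior mean ≈ 2.123

Total count ∑xᵢ = 8 over n = 3 weeks.
Gamma is conjugate to the Poisson likelihood: posterior is Gamma(shape = 7.5+8 = 15.5, rate = 4.3+3 = 7.3).
Posterior mean = shape/rate = 15.5/7.3 = 2.123.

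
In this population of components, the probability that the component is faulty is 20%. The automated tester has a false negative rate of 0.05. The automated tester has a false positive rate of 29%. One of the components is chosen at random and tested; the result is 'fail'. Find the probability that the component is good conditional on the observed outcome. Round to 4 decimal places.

Write H for 'the component is faulty'. Prior odds H:¬H = 0.2/0.8 = 0.25000. For the 'fail' outcome, the likelihood ratio is 0.95/0.29 = 3.2759.
Posterior odds = 0.25000 × 3.2759 = 0.81897, so P(H|E) = 0.81897/(1+0.81897) = 0.4502. Then P(¬H|E) = 1 − 0.4502 = 0.5498.

P(¬H | E) ≈ 0.5498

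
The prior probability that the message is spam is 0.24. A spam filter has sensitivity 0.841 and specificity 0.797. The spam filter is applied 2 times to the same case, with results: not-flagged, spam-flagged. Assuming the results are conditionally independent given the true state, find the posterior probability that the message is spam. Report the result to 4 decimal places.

Posterior P(H) ≈ 0.2070

Let H be the event that the message is spam; start with P(H) = 0.24. P('spam-flagged'|H) = 0.841, P('spam-flagged'|¬H) = 0.203.
Update on result 1 ('not-flagged'): P(H) ← 0.159·0.2400 / (0.159·0.2400 + 0.797·0.7600) = 0.038160/0.64388 = 0.0593.
Update on result 2 ('spam-flagged'): P(H) ← 0.841·0.0593 / (0.841·0.0593 + 0.203·0.9407) = 0.049842/0.24081 = 0.2070.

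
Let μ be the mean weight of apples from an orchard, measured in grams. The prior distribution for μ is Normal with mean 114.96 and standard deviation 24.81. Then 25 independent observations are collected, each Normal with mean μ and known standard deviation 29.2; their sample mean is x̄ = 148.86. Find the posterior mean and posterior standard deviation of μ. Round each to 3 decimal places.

Posterior mean ≈ 147.080; posterior SD ≈ 5.685

With known σ, the Normal prior is conjugate. Weight on the data is w = (n/σ²)/(n/σ² + 1/τ₀²) = 0.0293207/(0.0293207+0.00162460) = 0.94750.
Posterior mean = w·x̄ + (1−w)·μ₀ = 0.94750·148.86 + 0.052499·114.96 = 147.080. Posterior variance = 1/(0.0293207+0.00162460) = 32.3151, so SD = 5.685.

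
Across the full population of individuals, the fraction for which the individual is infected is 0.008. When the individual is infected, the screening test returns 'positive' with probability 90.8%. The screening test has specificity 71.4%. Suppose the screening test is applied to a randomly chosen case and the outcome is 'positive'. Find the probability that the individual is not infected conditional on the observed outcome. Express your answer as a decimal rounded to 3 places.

P(¬H | E) ≈ 0.975

Let H be the event that the individual is infected. P(H) = 0.008, so P(¬H) = 0.992. With E the 'positive' result, P(E|H) = 0.908 and P(E|¬H) = 0.286.
P(E) = 0.908·0.008 + 0.286·0.992 = 0.0072640 + 0.28371 = 0.29098.
By Bayes' theorem, P(H|E) = 0.0072640 / 0.29098 = 0.025. Hence P(¬H|E) = 1 − 0.025 = 0.975.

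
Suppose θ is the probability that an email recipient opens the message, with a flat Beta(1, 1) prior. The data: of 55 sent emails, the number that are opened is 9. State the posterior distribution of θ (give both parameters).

Posterior: Beta(10, 47)

The binomial likelihood is conjugate to the Beta prior: with 9 successes and 46 failures, the posterior is Beta(1+9, 1+46) = Beta(10, 47).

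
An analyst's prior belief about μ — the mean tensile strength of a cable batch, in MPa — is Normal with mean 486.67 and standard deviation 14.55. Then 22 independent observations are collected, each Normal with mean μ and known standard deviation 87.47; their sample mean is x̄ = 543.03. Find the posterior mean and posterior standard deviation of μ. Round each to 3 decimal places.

Prior precision 1/τ₀² = 1/14.55² = 0.00472361; data precision n/σ² = 22/87.47² = 0.00287544.
Posterior precision = 0.00472361 + 0.00287544 = 0.00759905, giving posterior SD = 1/√0.00759905 = 11.472.
Posterior mean = (0.00472361·486.67 + 0.00287544·543.03) / 0.00759905 = 507.996.

Posterior mean ≈ 507.996; posterior SD ≈ 11.472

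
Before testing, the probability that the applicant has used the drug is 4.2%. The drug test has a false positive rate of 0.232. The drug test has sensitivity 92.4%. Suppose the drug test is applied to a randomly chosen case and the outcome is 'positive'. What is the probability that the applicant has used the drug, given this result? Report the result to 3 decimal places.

P(H | E) ≈ 0.149

Write H for 'the applicant has used the drug'. Prior odds H:¬H = 0.042/0.958 = 0.043841. For the 'positive' outcome, the likelihood ratio is 0.924/0.232 = 3.9828.
Posterior odds = 0.043841 × 3.9828 = 0.17461, so P(H|E) = 0.17461/(1+0.17461) = 0.149.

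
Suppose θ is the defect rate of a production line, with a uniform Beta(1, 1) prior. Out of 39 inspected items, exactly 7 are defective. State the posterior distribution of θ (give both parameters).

Observing 7 successes and 32 failures updates Beta(1, 1) by adding the success and failure counts to the two shape parameters: α = 1+7 = 8, β = 1+32 = 33.

Posterior: Beta(8, 33)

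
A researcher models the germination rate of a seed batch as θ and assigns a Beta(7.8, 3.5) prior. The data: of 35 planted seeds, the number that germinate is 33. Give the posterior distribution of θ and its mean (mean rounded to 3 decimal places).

The binomial likelihood is conjugate to the Beta prior: with 33 successes and 2 failures, the posterior is Beta(7.8+33, 3.5+2) = Beta(40.8, 5.5).
E[θ | data] = 40.8/(40.8+5.5) = 0.881.

Posterior: Beta(40.8, 5.5); mean ≈ 0.881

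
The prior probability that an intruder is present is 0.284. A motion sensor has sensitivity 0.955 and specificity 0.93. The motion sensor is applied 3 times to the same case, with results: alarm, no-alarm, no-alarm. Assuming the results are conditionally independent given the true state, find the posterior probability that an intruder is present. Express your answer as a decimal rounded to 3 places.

Let H be the event that an intruder is present; start with P(H) = 0.284. P('alarm'|H) = 0.955, P('alarm'|¬H) = 0.07.
Update on result 1 ('alarm'): P(H) ← 0.955·0.2840 / (0.955·0.2840 + 0.07·0.7160) = 0.27122/0.32134 = 0.8440.
Update on result 2 ('no-alarm'): P(H) ← 0.045·0.8440 / (0.045·0.8440 + 0.93·0.1560) = 0.037981/0.18304 = 0.2075.
Update on result 3 ('no-alarm'): P(H) ← 0.045·0.2075 / (0.045·0.2075 + 0.93·0.7925) = 0.0093379/0.74636 = 0.0125.

Posterior P(H) ≈ 0.013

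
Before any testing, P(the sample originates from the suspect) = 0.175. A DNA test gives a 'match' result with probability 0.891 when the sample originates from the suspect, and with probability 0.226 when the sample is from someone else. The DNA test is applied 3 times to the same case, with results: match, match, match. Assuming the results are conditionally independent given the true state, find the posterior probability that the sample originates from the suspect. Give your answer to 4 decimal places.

Posterior P(H) ≈ 0.9286

With H the event that the sample originates from the suspect, the joint likelihood of the observed sequence is P(data|H) = 0.891·0.891·0.891 = 0.70735 and P(data|¬H) = 0.226·0.226·0.226 = 0.011543.
Bayes: P(H|data) = 0.175·0.70735 / (0.175·0.70735 + 0.825·0.011543) = 0.12379/0.13331 = 0.9286.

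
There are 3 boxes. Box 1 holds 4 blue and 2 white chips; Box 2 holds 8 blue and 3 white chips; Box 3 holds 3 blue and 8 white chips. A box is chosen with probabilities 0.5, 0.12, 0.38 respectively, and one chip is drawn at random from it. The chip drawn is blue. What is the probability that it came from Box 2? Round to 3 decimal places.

Posterior probability ≈ 0.166

P(blue|Box 1) = 0.6667; P(blue|Box 2) = 0.7273; P(blue|Box 3) = 0.2727.
Prior × likelihood for each source: 0.5·0.6667=0.3333, 0.12·0.7273=0.08727, 0.38·0.2727=0.1036. Summing gives P(blue) = 0.52424.
P(Box 2 | blue) = 0.08727 / 0.52424 = 0.166.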